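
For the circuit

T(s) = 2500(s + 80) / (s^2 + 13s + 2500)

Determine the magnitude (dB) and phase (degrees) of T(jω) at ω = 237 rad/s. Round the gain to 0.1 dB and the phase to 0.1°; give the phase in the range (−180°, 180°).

At s = jω = j237:
zero (s+80): 80 + j237 → |·| = √(80²+237²) = √62569 ≈ 250.14, ∠ = arctan(237/80) ≈ 71.35°
quadratic: (j237)² + 13·j237 + 2500 = -53669 + j3081 → |·| ≈ 53757, ∠ ≈ 176.71°
|T| = 2500 · 250.14 / 53757 ≈ 11.633
Gain = 20 log₁₀(11.633) ≈ 21.31 dB
∠T = 71.35° − 176.71° = -105.36°

21.3 dB, -105.4°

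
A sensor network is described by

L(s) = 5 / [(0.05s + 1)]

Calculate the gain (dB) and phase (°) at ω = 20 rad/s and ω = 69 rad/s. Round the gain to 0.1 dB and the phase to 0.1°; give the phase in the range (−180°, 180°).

ω = 20: 11.0 dB, -45.0°; ω = 69: 2.9 dB, -73.8°

At ω = 20 rad/s:
pole (1 + j20·0.05) = 1 + j1 → |·| ≈ 1.4142, ∠ ≈ 45.00°
|L| = 5 · 1 / (1.4142) ≈ 3.5356
Gain = 20 log₁₀(3.5356) ≈ 10.97 dB
∠L = (0°) − (45.00°) = -45.00°

At ω = 69 rad/s:
pole (1 + j69·0.05) = 1 + j3.45 → |·| ≈ 3.592, ∠ ≈ 73.84°
|L| = 5 · 1 / (3.592) ≈ 1.392
Gain = 20 log₁₀(1.392) ≈ 2.87 dB
∠L = (0°) − (73.84°) = -73.84°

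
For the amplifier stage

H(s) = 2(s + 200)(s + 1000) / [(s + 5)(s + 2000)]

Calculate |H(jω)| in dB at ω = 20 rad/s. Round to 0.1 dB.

19.8 dB

At s = jω = j20:
zero (s+200): 200 + j20 → |·| = √(200²+20²) = √40400 ≈ 201, ∠ = arctan(20/200) ≈ 5.71°
zero (s+1000): 1000 + j20 → |·| = √(1000²+20²) = √1000400 ≈ 1000.2, ∠ = arctan(20/1000) ≈ 1.15°
pole (s+5): 5 + j20 → |·| = √(5²+20²) = √425 ≈ 20.616, ∠ = arctan(20/5) ≈ 75.96°
pole (s+2000): 2000 + j20 → |·| = √(2000²+20²) = √4000400 ≈ 2000.1, ∠ = arctan(20/2000) ≈ 0.57°
|H| = 2 · 2.0104e+05 / 41234 ≈ 9.7512
Gain = 20 log₁₀(9.7512) ≈ 19.78 dB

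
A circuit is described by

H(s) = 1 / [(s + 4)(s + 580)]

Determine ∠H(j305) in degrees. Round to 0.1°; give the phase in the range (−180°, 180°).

At s = jω = j305:
pole (s+4): 4 + j305 → |·| = √(4²+305²) = √93041 ≈ 305.03, ∠ = arctan(305/4) ≈ 89.25°
pole (s+580): 580 + j305 → |·| = √(580²+305²) = √429425 ≈ 655.31, ∠ = arctan(305/580) ≈ 27.74°
∠H = 0.00° − 116.99° = -116.99°

-117.0°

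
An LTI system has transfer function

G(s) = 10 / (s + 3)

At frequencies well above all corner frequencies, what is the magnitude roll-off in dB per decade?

Each pole contributes −20 dB/decade at high frequency; each zero contributes +20 dB/decade.
Net: 0 zero(s) − 1 pole(s) → -20 dB/decade.

-20 dB/decade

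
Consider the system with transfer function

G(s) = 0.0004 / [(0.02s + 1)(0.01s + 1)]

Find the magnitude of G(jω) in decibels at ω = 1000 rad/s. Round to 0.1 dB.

-114.0 dB

At ω = 1000 rad/s:
pole (1 + j1000·0.02) = 1 + j20 → |·| ≈ 20.025, ∠ ≈ 87.14°
pole (1 + j1000·0.01) = 1 + j10 → |·| ≈ 10.05, ∠ ≈ 84.29°
|G| = 0.0004 · 1 / (20.025 · 10.05) ≈ 1.9876e-06
Gain = 20 log₁₀(1.9876e-06) ≈ -114.03 dB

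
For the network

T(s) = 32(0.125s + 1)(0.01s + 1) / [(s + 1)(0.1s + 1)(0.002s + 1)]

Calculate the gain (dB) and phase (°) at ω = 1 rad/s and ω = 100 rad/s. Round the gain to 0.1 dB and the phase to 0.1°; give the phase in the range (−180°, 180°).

ω = 1: 27.1 dB, -43.1°; ω = 100: -5.1 dB, -54.6°

At ω = 1 rad/s:
zero (1 + j1·0.125) = 1 + j0.125 → |·| ≈ 1.0078, ∠ ≈ 7.13°
zero (1 + j1·0.01) = 1 + j0.01 → |·| ≈ 1, ∠ ≈ 0.57°
pole (1 + j1·1) = 1 + j1 → |·| ≈ 1.4142, ∠ ≈ 45.00°
pole (1 + j1·0.1) = 1 + j0.1 → |·| ≈ 1.005, ∠ ≈ 5.71°
pole (1 + j1·0.002) = 1 + j0.002 → |·| ≈ 1, ∠ ≈ 0.11°
|T| = 32 · 1.0078 · 1 / (1.4142 · 1.005 · 1) ≈ 22.691
Gain = 20 log₁₀(22.691) ≈ 27.12 dB
∠T = (7.13° + 0.57°) − (45.00° + 5.71° + 0.11°) = -43.12°

At ω = 100 rad/s:
zero (1 + j100·0.125) = 1 + j12.5 → |·| ≈ 12.54, ∠ ≈ 85.43°
zero (1 + j100·0.01) = 1 + j1 → |·| ≈ 1.4142, ∠ ≈ 45.00°
pole (1 + j100·1) = 1 + j100 → |·| ≈ 100, ∠ ≈ 89.43°
pole (1 + j100·0.1) = 1 + j10 → |·| ≈ 10.05, ∠ ≈ 84.29°
pole (1 + j100·0.002) = 1 + j0.2 → |·| ≈ 1.0198, ∠ ≈ 11.31°
|T| = 32 · 12.54 · 1.4142 / (100 · 10.05 · 1.0198) ≈ 0.5537
Gain = 20 log₁₀(0.5537) ≈ -5.13 dB
∠T = (85.43° + 45.00°) − (89.43° + 84.29° + 11.31°) = -54.60°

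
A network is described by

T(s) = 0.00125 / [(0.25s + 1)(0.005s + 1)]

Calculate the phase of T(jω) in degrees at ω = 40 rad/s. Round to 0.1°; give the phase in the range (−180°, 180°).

-95.6°

At ω = 40 rad/s:
pole (1 + j40·0.25) = 1 + j10 → |·| ≈ 10.05, ∠ ≈ 84.29°
pole (1 + j40·0.005) = 1 + j0.2 → |·| ≈ 1.0198, ∠ ≈ 11.31°
∠T = (0°) − (84.29° + 11.31°) = -95.60°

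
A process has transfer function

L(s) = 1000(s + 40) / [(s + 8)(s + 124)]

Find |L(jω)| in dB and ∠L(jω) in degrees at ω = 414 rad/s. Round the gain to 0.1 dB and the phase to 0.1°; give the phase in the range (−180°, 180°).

At s = jω = j414:
zero (s+40): 40 + j414 → |·| = √(40²+414²) = √172996 ≈ 415.93, ∠ = arctan(414/40) ≈ 84.48°
pole (s+8): 8 + j414 → |·| = √(8²+414²) = √171460 ≈ 414.08, ∠ = arctan(414/8) ≈ 88.89°
pole (s+124): 124 + j414 → |·| = √(124²+414²) = √186772 ≈ 432.17, ∠ = arctan(414/124) ≈ 73.33°
|L| = 1000 · 415.93 / 1.7895e+05 ≈ 2.3243
Gain = 20 log₁₀(2.3243) ≈ 7.33 dB
∠L = 84.48° − 162.22° = -77.74°

7.3 dB, -77.7°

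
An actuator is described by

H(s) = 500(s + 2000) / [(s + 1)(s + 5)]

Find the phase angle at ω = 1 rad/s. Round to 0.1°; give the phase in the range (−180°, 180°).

-56.3°

At s = jω = j1:
zero (s+2000): 2000 + j1 → |·| = √(2000²+1²) = √4000001 ≈ 2000, ∠ = arctan(1/2000) ≈ 0.03°
pole (s+1): 1 + j1 → |·| = √(1²+1²) = √2 ≈ 1.4142, ∠ = arctan(1/1) ≈ 45.00°
pole (s+5): 5 + j1 → |·| = √(5²+1²) = √26 ≈ 5.099, ∠ = arctan(1/5) ≈ 11.31°
∠H = 0.03° − 56.31° = -56.28°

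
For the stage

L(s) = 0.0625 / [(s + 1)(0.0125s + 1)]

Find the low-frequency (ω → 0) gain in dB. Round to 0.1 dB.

L(0) = 0.0625 · 1 / 1 = 0.0625
20 log₁₀(0.0625) ≈ -24.08 dB

-24.1 dB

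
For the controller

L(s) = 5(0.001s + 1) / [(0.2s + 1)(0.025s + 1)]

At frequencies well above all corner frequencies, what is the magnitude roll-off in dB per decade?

Each pole contributes −20 dB/decade at high frequency; each zero contributes +20 dB/decade.
Net: 1 zero(s) − 2 pole(s) → -20 dB/decade.

-20 dB/decade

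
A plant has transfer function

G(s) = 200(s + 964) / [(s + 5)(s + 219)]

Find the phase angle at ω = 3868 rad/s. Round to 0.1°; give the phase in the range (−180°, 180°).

-100.7°

At s = jω = j3868:
zero (s+964): 964 + j3868 → |·| = √(964²+3868²) = √15890720 ≈ 3986.3, ∠ = arctan(3868/964) ≈ 76.01°
pole (s+5): 5 + j3868 → |·| = √(5²+3868²) = √14961449 ≈ 3868, ∠ = arctan(3868/5) ≈ 89.93°
pole (s+219): 219 + j3868 → |·| = √(219²+3868²) = √15009385 ≈ 3874.2, ∠ = arctan(3868/219) ≈ 86.76°
∠G = 76.01° − 176.69° = -100.68°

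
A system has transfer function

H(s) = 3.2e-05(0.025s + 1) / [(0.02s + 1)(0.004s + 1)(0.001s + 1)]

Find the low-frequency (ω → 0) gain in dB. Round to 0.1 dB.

H(0) = 3.2e-05 · 1 / 1 = 3.2e-05
20 log₁₀(3.2e-05) ≈ -89.90 dB

-89.9 dB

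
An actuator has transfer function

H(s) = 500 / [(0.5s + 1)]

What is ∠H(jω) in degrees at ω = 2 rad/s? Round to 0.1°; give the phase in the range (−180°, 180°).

-45.0°

At ω = 2 rad/s:
pole (1 + j2·0.5) = 1 + j1 → |·| ≈ 1.4142, ∠ ≈ 45.00°
∠H = (0°) − (45.00°) = -45.00°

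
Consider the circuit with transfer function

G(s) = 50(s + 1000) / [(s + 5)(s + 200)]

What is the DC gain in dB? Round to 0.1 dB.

34.0 dB

G(0) = 50·1000 / (5·200) = 50
20 log₁₀(50) ≈ 33.98 dB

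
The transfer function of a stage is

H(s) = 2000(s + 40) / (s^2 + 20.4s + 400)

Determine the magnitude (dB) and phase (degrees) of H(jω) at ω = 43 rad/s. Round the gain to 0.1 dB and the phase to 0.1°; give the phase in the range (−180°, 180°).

36.8 dB, -101.7°

At s = jω = j43:
zero (s+40): 40 + j43 → |·| = √(40²+43²) = √3449 ≈ 58.728, ∠ = arctan(43/40) ≈ 47.07°
quadratic: (j43)² + 20.4·j43 + 400 = -1449 + j877.2 → |·| ≈ 1693.8, ∠ ≈ 148.81°
|H| = 2000 · 58.728 / 1693.8 ≈ 69.345
Gain = 20 log₁₀(69.345) ≈ 36.82 dB
∠H = 47.07° − 148.81° = -101.74°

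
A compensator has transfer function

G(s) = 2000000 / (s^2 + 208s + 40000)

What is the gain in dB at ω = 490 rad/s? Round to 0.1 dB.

19.0 dB

At s = jω = j490:
quadratic: (j490)² + 208·j490 + 40000 = -200100 + j101920 → |·| ≈ 2.2456e+05, ∠ ≈ 153.01°
|G| = 2000000 / 2.2456e+05 ≈ 8.9063
Gain = 20 log₁₀(8.9063) ≈ 18.99 dB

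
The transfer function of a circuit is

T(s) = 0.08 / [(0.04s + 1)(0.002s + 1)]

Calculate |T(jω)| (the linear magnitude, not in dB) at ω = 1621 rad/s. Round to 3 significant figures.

At ω = 1621 rad/s:
pole (1 + j1621·0.04) = 1 + j64.84 → |·| ≈ 64.848, ∠ ≈ 89.12°
pole (1 + j1621·0.002) = 1 + j3.242 → |·| ≈ 3.3927, ∠ ≈ 72.86°
|T| = 0.08 · 1 / (64.848 · 3.3927) ≈ 0.00036362

0.000364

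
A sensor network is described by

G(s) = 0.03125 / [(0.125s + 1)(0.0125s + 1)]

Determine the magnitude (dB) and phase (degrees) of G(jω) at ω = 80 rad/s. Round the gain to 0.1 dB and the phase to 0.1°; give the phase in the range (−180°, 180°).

At ω = 80 rad/s:
pole (1 + j80·0.125) = 1 + j10 → |·| ≈ 10.05, ∠ ≈ 84.29°
pole (1 + j80·0.0125) = 1 + j1 → |·| ≈ 1.4142, ∠ ≈ 45.00°
|G| = 0.03125 · 1 / (10.05 · 1.4142) ≈ 0.0021987
Gain = 20 log₁₀(0.0021987) ≈ -53.16 dB
∠G = (0°) − (84.29° + 45.00°) = -129.29°

-53.2 dB, -129.3°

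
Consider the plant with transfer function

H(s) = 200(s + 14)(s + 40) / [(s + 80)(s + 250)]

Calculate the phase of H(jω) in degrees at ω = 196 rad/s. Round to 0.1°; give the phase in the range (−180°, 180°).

At s = jω = j196:
zero (s+14): 14 + j196 → |·| = √(14²+196²) = √38612 ≈ 196.5, ∠ = arctan(196/14) ≈ 85.91°
zero (s+40): 40 + j196 → |·| = √(40²+196²) = √40016 ≈ 200.04, ∠ = arctan(196/40) ≈ 78.47°
pole (s+80): 80 + j196 → |·| = √(80²+196²) = √44816 ≈ 211.7, ∠ = arctan(196/80) ≈ 67.80°
pole (s+250): 250 + j196 → |·| = √(250²+196²) = √100916 ≈ 317.67, ∠ = arctan(196/250) ≈ 38.10°
∠H = 164.38° − 105.90° = 58.48°

58.5°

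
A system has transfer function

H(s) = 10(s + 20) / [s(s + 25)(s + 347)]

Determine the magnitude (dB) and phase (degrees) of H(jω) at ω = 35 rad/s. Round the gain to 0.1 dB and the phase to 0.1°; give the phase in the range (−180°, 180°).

-62.3 dB, -90.0°

At s = jω = j35:
zero (s+20): 20 + j35 → |·| = √(20²+35²) = √1625 ≈ 40.311, ∠ = arctan(35/20) ≈ 60.26°
pole (s+25): 25 + j35 → |·| = √(25²+35²) = √1850 ≈ 43.012, ∠ = arctan(35/25) ≈ 54.46°
pole (s+347): 347 + j35 → |·| = √(347²+35²) = √121634 ≈ 348.76, ∠ = arctan(35/347) ≈ 5.76°
pole at origin: |s| = 35, ∠ = 90.00° (in denominator)
|H| = 10 · 40.311 / 5.2503e+05 ≈ 0.00076778
Gain = 20 log₁₀(0.00076778) ≈ -62.30 dB
∠H = 60.26° − 150.22° = -89.96°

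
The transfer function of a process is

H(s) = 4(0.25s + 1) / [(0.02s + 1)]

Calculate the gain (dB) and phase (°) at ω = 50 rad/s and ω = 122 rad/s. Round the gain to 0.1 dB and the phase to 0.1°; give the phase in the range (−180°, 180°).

At ω = 50 rad/s:
zero (1 + j50·0.25) = 1 + j12.5 → |·| ≈ 12.54, ∠ ≈ 85.43°
pole (1 + j50·0.02) = 1 + j1 → |·| ≈ 1.4142, ∠ ≈ 45.00°
|H| = 4 · 12.54 / (1.4142) ≈ 35.469
Gain = 20 log₁₀(35.469) ≈ 31.00 dB
∠H = (85.43°) − (45.00°) = 40.43°

At ω = 122 rad/s:
zero (1 + j122·0.25) = 1 + j30.5 → |·| ≈ 30.516, ∠ ≈ 88.12°
pole (1 + j122·0.02) = 1 + j2.44 → |·| ≈ 2.637, ∠ ≈ 67.71°
|H| = 4 · 30.516 / (2.637) ≈ 46.289
Gain = 20 log₁₀(46.289) ≈ 33.31 dB
∠H = (88.12°) − (67.71°) = 20.41°

ω = 50: 31.0 dB, 40.4°; ω = 122: 33.3 dB, 20.4°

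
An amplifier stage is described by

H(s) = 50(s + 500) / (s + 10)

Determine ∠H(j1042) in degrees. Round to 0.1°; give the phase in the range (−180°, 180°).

-25.1°

At s = jω = j1042:
zero (s+500): 500 + j1042 → |·| = √(500²+1042²) = √1335764 ≈ 1155.8, ∠ = arctan(1042/500) ≈ 64.37°
pole (s+10): 10 + j1042 → |·| = √(10²+1042²) = √1085864 ≈ 1042, ∠ = arctan(1042/10) ≈ 89.45°
∠H = 64.37° − 89.45° = -25.08°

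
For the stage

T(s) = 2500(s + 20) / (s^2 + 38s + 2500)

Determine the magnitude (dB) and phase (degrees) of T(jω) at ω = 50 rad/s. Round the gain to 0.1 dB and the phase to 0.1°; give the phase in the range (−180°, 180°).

At s = jω = j50:
zero (s+20): 20 + j50 → |·| = √(20²+50²) = √2900 ≈ 53.852, ∠ = arctan(50/20) ≈ 68.20°
quadratic: (j50)² + 38·j50 + 2500 = 0 + j1900 → |·| ≈ 1900, ∠ ≈ 90.00°
|T| = 2500 · 53.852 / 1900 ≈ 70.858
Gain = 20 log₁₀(70.858) ≈ 37.01 dB
∠T = 68.20° − 90.00° = -21.80°

37.0 dB, -21.8°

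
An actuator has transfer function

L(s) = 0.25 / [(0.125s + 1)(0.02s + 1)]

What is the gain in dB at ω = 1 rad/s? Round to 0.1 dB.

At ω = 1 rad/s:
pole (1 + j1·0.125) = 1 + j0.125 → |·| ≈ 1.0078, ∠ ≈ 7.13°
pole (1 + j1·0.02) = 1 + j0.02 → |·| ≈ 1.0002, ∠ ≈ 1.15°
|L| = 0.25 · 1 / (1.0078 · 1.0002) ≈ 0.24802
Gain = 20 log₁₀(0.24802) ≈ -12.11 dB

-12.1 dB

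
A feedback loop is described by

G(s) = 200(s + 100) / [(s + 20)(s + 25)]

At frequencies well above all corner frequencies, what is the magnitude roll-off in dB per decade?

Each pole contributes −20 dB/decade at high frequency; each zero contributes +20 dB/decade.
Net: 1 zero(s) − 2 pole(s) → -20 dB/decade.

-20 dB/decade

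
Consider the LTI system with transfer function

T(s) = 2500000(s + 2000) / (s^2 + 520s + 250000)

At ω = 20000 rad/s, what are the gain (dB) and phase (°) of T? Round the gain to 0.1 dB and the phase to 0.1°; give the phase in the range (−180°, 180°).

At s = jω = j20000:
zero (s+2000): 2000 + j20000 → |·| = √(2000²+20000²) = √404000000 ≈ 20100, ∠ = arctan(20000/2000) ≈ 84.29°
quadratic: (j20000)² + 520·j20000 + 250000 = -399750000 + j10400000 → |·| ≈ 3.9989e+08, ∠ ≈ 178.51°
|T| = 2500000 · 20100 / 3.9989e+08 ≈ 125.66
Gain = 20 log₁₀(125.66) ≈ 41.98 dB
∠T = 84.29° − 178.51° = -94.22°

42.0 dB, -94.2°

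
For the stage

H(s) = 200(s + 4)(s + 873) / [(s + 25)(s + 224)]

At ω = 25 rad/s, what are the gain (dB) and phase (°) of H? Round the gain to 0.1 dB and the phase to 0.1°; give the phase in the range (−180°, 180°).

54.9 dB, 31.2°

At s = jω = j25:
zero (s+4): 4 + j25 → |·| = √(4²+25²) = √641 ≈ 25.318, ∠ = arctan(25/4) ≈ 80.91°
zero (s+873): 873 + j25 → |·| = √(873²+25²) = √762754 ≈ 873.36, ∠ = arctan(25/873) ≈ 1.64°
pole (s+25): 25 + j25 → |·| = √(25²+25²) = √1250 ≈ 35.355, ∠ = arctan(25/25) ≈ 45.00°
pole (s+224): 224 + j25 → |·| = √(224²+25²) = √50801 ≈ 225.39, ∠ = arctan(25/224) ≈ 6.37°
|H| = 200 · 22112 / 7968.7 ≈ 554.97
Gain = 20 log₁₀(554.97) ≈ 54.89 dB
∠H = 82.55° − 51.37° = 31.18°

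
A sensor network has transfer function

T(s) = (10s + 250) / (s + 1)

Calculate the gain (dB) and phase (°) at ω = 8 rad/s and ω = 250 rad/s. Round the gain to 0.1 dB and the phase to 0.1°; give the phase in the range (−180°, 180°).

Substitute s = j8:
Numerator: 10(j8) + 250 = 250 + j80
Denominator: (j8) + 1 = 1 + j8
|N| = √(250² + 80²) ≈ 262.49, ∠N ≈ 17.74°
|D| = √(1² + 8²) ≈ 8.0623, ∠D ≈ 82.87°
|T| = 262.49 / 8.0623 ≈ 32.558
Gain = 20 log₁₀(32.558) ≈ 30.25 dB
∠T = 17.74° − 82.87° = -65.13°

Substitute s = j250:
Numerator: 10(j250) + 250 = 250 + j2500
Denominator: (j250) + 1 = 1 + j250
|N| = √(250² + 2500²) ≈ 2512.5, ∠N ≈ 84.29°
|D| = √(1² + 250²) ≈ 250, ∠D ≈ 89.77°
|T| = 2512.5 / 250 ≈ 10.05
Gain = 20 log₁₀(10.05) ≈ 20.04 dB
∠T = 84.29° − 89.77° = -5.48°

ω = 8: 30.3 dB, -65.1°; ω = 250: 20.0 dB, -5.5°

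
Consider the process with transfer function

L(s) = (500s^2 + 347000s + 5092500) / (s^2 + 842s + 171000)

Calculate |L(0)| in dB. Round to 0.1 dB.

L(0) = 5092500 / 171000 ≈ 29.781
20 log₁₀(29.781) ≈ 29.48 dB

29.5 dB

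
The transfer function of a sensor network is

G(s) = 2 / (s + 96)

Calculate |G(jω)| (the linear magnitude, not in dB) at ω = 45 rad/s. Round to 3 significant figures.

Substitute s = j45:
Numerator: 2 = 2 + j0
Denominator: (j45) + 96 = 96 + j45
|N| = √(2² + 0²) ≈ 2, ∠N ≈ 0.00°
|D| = √(96² + 45²) ≈ 106.02, ∠D ≈ 25.11°
|G| = 2 / 106.02 ≈ 0.018864

0.0189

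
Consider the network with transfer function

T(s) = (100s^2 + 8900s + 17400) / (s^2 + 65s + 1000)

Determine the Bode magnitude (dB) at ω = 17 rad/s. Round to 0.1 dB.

41.3 dB

Substitute s = j17:
Numerator: 100(j17)^2 + 8900(j17) + 17400 = -11500 + j151300
Denominator: (j17)^2 + 65(j17) + 1000 = 711 + j1105
|N| = √(11500² + 151300²) ≈ 1.5174e+05, ∠N ≈ 94.35°
|D| = √(711² + 1105²) ≈ 1314, ∠D ≈ 57.24°
|T| = 1.5174e+05 / 1314 ≈ 115.48
Gain = 20 log₁₀(115.48) ≈ 41.25 dB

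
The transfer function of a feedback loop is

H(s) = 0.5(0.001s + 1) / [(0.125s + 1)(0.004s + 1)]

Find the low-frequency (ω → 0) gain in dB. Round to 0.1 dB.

H(0) = 0.5 · 1 / 1 = 0.5
20 log₁₀(0.5) ≈ -6.02 dB

-6.0 dB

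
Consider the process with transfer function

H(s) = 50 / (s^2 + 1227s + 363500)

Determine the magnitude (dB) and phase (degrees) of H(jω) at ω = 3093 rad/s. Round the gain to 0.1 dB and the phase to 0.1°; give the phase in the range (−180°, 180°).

Substitute s = j3093:
Numerator: 50 = 50 + j0
Denominator: (j3093)^2 + 1227(j3093) + 363500 = -9203149 + j3795111
|N| = √(50² + 0²) ≈ 50, ∠N ≈ 0.00°
|D| = √(9203149² + 3795111²) ≈ 9.9549e+06, ∠D ≈ 157.59°
|H| = 50 / 9.9549e+06 ≈ 5.0227e-06
Gain = 20 log₁₀(5.0227e-06) ≈ -105.98 dB
∠H = 0.00° − 157.59° = -157.59°

-106.0 dB, -157.6°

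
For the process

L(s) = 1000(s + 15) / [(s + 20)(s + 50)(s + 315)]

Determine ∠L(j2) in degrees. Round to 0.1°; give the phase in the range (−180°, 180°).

-0.8°

At s = jω = j2:
zero (s+15): 15 + j2 → |·| = √(15²+2²) = √229 ≈ 15.133, ∠ = arctan(2/15) ≈ 7.59°
pole (s+20): 20 + j2 → |·| = √(20²+2²) = √404 ≈ 20.1, ∠ = arctan(2/20) ≈ 5.71°
pole (s+50): 50 + j2 → |·| = √(50²+2²) = √2504 ≈ 50.04, ∠ = arctan(2/50) ≈ 2.29°
pole (s+315): 315 + j2 → |·| = √(315²+2²) = √99229 ≈ 315.01, ∠ = arctan(2/315) ≈ 0.36°
∠L = 7.59° − 8.36° = -0.77°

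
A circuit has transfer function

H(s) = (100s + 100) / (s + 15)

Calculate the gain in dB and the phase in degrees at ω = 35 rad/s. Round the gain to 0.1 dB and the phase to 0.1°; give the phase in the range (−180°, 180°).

39.3 dB, 21.6°

Substitute s = j35:
Numerator: 100(j35) + 100 = 100 + j3500
Denominator: (j35) + 15 = 15 + j35
|N| = √(100² + 3500²) ≈ 3501.4, ∠N ≈ 88.36°
|D| = √(15² + 35²) ≈ 38.079, ∠D ≈ 66.80°
|H| = 3501.4 / 38.079 ≈ 91.951
Gain = 20 log₁₀(91.951) ≈ 39.27 dB
∠H = 88.36° − 66.80° = 21.56°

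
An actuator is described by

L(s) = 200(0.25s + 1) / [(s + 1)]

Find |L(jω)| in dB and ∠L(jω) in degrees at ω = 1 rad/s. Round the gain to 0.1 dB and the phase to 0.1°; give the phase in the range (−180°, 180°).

At ω = 1 rad/s:
zero (1 + j1·0.25) = 1 + j0.25 → |·| ≈ 1.0308, ∠ ≈ 14.04°
pole (1 + j1·1) = 1 + j1 → |·| ≈ 1.4142, ∠ ≈ 45.00°
|L| = 200 · 1.0308 / (1.4142) ≈ 145.78
Gain = 20 log₁₀(145.78) ≈ 43.27 dB
∠L = (14.04°) − (45.00°) = -30.96°

43.3 dB, -31.0°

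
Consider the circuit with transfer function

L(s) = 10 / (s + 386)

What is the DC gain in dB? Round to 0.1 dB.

L(0) = 10 / 386 ≈ 0.025907
20 log₁₀(0.025907) ≈ -31.73 dB

-31.7 dB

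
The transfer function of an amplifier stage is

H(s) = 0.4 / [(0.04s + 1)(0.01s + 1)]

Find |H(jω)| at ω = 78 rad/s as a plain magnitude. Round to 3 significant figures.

At ω = 78 rad/s:
pole (1 + j78·0.04) = 1 + j3.12 → |·| ≈ 3.2763, ∠ ≈ 72.23°
pole (1 + j78·0.01) = 1 + j0.78 → |·| ≈ 1.2682, ∠ ≈ 37.95°
|H| = 0.4 · 1 / (3.2763 · 1.2682) ≈ 0.096269

0.0963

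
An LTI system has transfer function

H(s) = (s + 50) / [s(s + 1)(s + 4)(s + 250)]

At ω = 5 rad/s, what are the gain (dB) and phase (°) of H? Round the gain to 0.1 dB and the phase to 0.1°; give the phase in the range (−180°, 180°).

-58.2 dB, 144.5°

At s = jω = j5:
zero (s+50): 50 + j5 → |·| = √(50²+5²) = √2525 ≈ 50.249, ∠ = arctan(5/50) ≈ 5.71°
pole (s+1): 1 + j5 → |·| = √(1²+5²) = √26 ≈ 5.099, ∠ = arctan(5/1) ≈ 78.69°
pole (s+4): 4 + j5 → |·| = √(4²+5²) = √41 ≈ 6.4031, ∠ = arctan(5/4) ≈ 51.34°
pole (s+250): 250 + j5 → |·| = √(250²+5²) = √62525 ≈ 250.05, ∠ = arctan(5/250) ≈ 1.15°
pole at origin: |s| = 5, ∠ = 90.00° (in denominator)
|H| = 1 · 50.249 / 40820 ≈ 0.001231
Gain = 20 log₁₀(0.001231) ≈ -58.19 dB
∠H = 5.71° − 221.18° = -215.47° ≡ 144.53° (principal value)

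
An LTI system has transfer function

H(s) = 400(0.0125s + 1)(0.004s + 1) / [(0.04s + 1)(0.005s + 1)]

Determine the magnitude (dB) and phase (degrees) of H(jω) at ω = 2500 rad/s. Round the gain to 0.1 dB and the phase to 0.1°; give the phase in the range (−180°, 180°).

At ω = 2500 rad/s:
zero (1 + j2500·0.0125) = 1 + j31.25 → |·| ≈ 31.266, ∠ ≈ 88.17°
zero (1 + j2500·0.004) = 1 + j10 → |·| ≈ 10.05, ∠ ≈ 84.29°
pole (1 + j2500·0.04) = 1 + j100 → |·| ≈ 100, ∠ ≈ 89.43°
pole (1 + j2500·0.005) = 1 + j12.5 → |·| ≈ 12.54, ∠ ≈ 85.43°
|H| = 400 · 31.266 · 10.05 / (100 · 12.54) ≈ 100.23
Gain = 20 log₁₀(100.23) ≈ 40.02 dB
∠H = (88.17° + 84.29°) − (89.43° + 85.43°) = -2.40°

40.0 dB, -2.4°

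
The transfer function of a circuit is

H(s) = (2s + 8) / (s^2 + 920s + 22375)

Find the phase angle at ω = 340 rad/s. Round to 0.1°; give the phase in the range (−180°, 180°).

Substitute s = j340:
Numerator: 2(j340) + 8 = 8 + j680
Denominator: (j340)^2 + 920(j340) + 22375 = -93225 + j312800
|N| = √(8² + 680²) ≈ 680.05, ∠N ≈ 89.33°
|D| = √(93225² + 312800²) ≈ 3.264e+05, ∠D ≈ 106.60°
∠H = 89.33° − 106.60° = -17.27°

-17.3°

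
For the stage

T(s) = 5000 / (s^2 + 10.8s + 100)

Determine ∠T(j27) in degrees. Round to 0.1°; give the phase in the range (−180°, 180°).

-155.1°

At s = jω = j27:
quadratic: (j27)² + 10.8·j27 + 100 = -629 + j291.6 → |·| ≈ 693.3, ∠ ≈ 155.13°
∠T = 0.00° − 155.13° = -155.13°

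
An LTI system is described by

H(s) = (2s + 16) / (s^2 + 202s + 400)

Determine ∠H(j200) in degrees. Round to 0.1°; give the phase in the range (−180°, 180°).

Substitute s = j200:
Numerator: 2(j200) + 16 = 16 + j400
Denominator: (j200)^2 + 202(j200) + 400 = -39600 + j40400
|N| = √(16² + 400²) ≈ 400.32, ∠N ≈ 87.71°
|D| = √(39600² + 40400²) ≈ 56571, ∠D ≈ 134.43°
∠H = 87.71° − 134.43° = -46.72°

-46.7°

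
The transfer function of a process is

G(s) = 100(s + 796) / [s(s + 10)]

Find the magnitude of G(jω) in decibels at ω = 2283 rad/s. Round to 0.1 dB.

-26.7 dB

At s = jω = j2283:
zero (s+796): 796 + j2283 → |·| = √(796²+2283²) = √5845705 ≈ 2417.8, ∠ = arctan(2283/796) ≈ 70.78°
pole (s+10): 10 + j2283 → |·| = √(10²+2283²) = √5212189 ≈ 2283, ∠ = arctan(2283/10) ≈ 89.75°
pole at origin: |s| = 2283, ∠ = 90.00° (in denominator)
|G| = 100 · 2417.8 / 5.2121e+06 ≈ 0.046388
Gain = 20 log₁₀(0.046388) ≈ -26.67 dB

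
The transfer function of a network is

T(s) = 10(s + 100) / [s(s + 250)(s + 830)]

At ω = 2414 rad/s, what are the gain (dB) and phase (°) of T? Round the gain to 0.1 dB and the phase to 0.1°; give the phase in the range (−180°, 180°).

-115.8 dB, -157.5°

At s = jω = j2414:
zero (s+100): 100 + j2414 → |·| = √(100²+2414²) = √5837396 ≈ 2416.1, ∠ = arctan(2414/100) ≈ 87.63°
pole (s+250): 250 + j2414 → |·| = √(250²+2414²) = √5889896 ≈ 2426.9, ∠ = arctan(2414/250) ≈ 84.09°
pole (s+830): 830 + j2414 → |·| = √(830²+2414²) = √6516296 ≈ 2552.7, ∠ = arctan(2414/830) ≈ 71.03°
pole at origin: |s| = 2414, ∠ = 90.00° (in denominator)
|T| = 10 · 2416.1 / 1.4955e+10 ≈ 1.6156e-06
Gain = 20 log₁₀(1.6156e-06) ≈ -115.83 dB
∠T = 87.63° − 245.12° = -157.49°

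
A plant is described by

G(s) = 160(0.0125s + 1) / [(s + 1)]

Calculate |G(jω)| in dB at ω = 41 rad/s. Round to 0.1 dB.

At ω = 41 rad/s:
zero (1 + j41·0.0125) = 1 + j0.5125 → |·| ≈ 1.1237, ∠ ≈ 27.14°
pole (1 + j41·1) = 1 + j41 → |·| ≈ 41.012, ∠ ≈ 88.60°
|G| = 160 · 1.1237 / (41.012) ≈ 4.3839
Gain = 20 log₁₀(4.3839) ≈ 12.84 dB

12.8 dB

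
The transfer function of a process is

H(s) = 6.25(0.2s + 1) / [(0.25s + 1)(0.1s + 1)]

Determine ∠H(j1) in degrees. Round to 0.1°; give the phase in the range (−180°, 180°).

-8.4°

At ω = 1 rad/s:
zero (1 + j1·0.2) = 1 + j0.2 → |·| ≈ 1.0198, ∠ ≈ 11.31°
pole (1 + j1·0.25) = 1 + j0.25 → |·| ≈ 1.0308, ∠ ≈ 14.04°
pole (1 + j1·0.1) = 1 + j0.1 → |·| ≈ 1.005, ∠ ≈ 5.71°
∠H = (11.31°) − (14.04° + 5.71°) = -8.44°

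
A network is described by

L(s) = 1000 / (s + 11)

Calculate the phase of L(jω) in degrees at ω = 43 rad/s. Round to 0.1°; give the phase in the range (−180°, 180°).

Substitute s = j43:
Numerator: 1000 = 1000 + j0
Denominator: (j43) + 11 = 11 + j43
|N| = √(1000² + 0²) ≈ 1000, ∠N ≈ 0.00°
|D| = √(11² + 43²) ≈ 44.385, ∠D ≈ 75.65°
∠L = 0.00° − 75.65° = -75.65°

-75.7°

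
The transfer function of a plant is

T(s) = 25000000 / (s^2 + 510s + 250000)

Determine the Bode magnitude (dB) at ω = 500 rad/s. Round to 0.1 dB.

39.8 dB

At s = jω = j500:
quadratic: (j500)² + 510·j500 + 250000 = 0 + j255000 → |·| ≈ 2.55e+05, ∠ ≈ 90.00°
|T| = 25000000 / 2.55e+05 ≈ 98.039
Gain = 20 log₁₀(98.039) ≈ 39.83 dB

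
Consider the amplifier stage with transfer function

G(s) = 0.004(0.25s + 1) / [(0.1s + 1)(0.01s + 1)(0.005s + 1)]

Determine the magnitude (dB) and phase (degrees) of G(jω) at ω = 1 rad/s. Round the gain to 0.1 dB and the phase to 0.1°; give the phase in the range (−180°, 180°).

At ω = 1 rad/s:
zero (1 + j1·0.25) = 1 + j0.25 → |·| ≈ 1.0308, ∠ ≈ 14.04°
pole (1 + j1·0.1) = 1 + j0.1 → |·| ≈ 1.005, ∠ ≈ 5.71°
pole (1 + j1·0.01) = 1 + j0.01 → |·| ≈ 1, ∠ ≈ 0.57°
pole (1 + j1·0.005) = 1 + j0.005 → |·| ≈ 1, ∠ ≈ 0.29°
|G| = 0.004 · 1.0308 / (1.005 · 1 · 1) ≈ 0.0041027
Gain = 20 log₁₀(0.0041027) ≈ -47.74 dB
∠G = (14.04°) − (5.71° + 0.57° + 0.29°) = 7.47°

-47.7 dB, 7.5°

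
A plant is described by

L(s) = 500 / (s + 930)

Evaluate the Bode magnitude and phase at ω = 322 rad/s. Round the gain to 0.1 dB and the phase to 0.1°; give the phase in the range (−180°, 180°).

-5.9 dB, -19.1°

At s = jω = j322:
pole (s+930): 930 + j322 → |·| = √(930²+322²) = √968584 ≈ 984.17, ∠ = arctan(322/930) ≈ 19.10°
|L| = 500 / 984.17 ≈ 0.50804
Gain = 20 log₁₀(0.50804) ≈ -5.88 dB
∠L = 0.00° − 19.10° = -19.10°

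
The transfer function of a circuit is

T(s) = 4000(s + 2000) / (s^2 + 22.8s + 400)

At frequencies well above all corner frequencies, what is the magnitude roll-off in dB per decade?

-20 dB/decade

Each pole contributes −20 dB/decade at high frequency; each zero contributes +20 dB/decade.
Net: 1 zero(s) − 2 pole(s) → -20 dB/decade.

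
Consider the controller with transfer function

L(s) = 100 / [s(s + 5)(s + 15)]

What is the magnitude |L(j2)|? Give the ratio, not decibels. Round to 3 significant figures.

0.614

At s = jω = j2:
pole (s+5): 5 + j2 → |·| = √(5²+2²) = √29 ≈ 5.3852, ∠ = arctan(2/5) ≈ 21.80°
pole (s+15): 15 + j2 → |·| = √(15²+2²) = √229 ≈ 15.133, ∠ = arctan(2/15) ≈ 7.59°
pole at origin: |s| = 2, ∠ = 90.00° (in denominator)
|L| = 100 / 162.99 ≈ 0.61353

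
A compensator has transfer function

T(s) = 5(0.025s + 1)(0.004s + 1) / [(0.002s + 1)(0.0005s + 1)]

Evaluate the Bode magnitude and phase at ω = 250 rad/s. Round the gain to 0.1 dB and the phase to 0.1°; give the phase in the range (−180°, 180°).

32.0 dB, 92.2°

At ω = 250 rad/s:
zero (1 + j250·0.025) = 1 + j6.25 → |·| ≈ 6.3295, ∠ ≈ 80.91°
zero (1 + j250·0.004) = 1 + j1 → |·| ≈ 1.4142, ∠ ≈ 45.00°
pole (1 + j250·0.002) = 1 + j0.5 → |·| ≈ 1.118, ∠ ≈ 26.57°
pole (1 + j250·0.0005) = 1 + j0.125 → |·| ≈ 1.0078, ∠ ≈ 7.13°
|T| = 5 · 6.3295 · 1.4142 / (1.118 · 1.0078) ≈ 39.722
Gain = 20 log₁₀(39.722) ≈ 31.98 dB
∠T = (80.91° + 45.00°) − (26.57° + 7.13°) = 92.21°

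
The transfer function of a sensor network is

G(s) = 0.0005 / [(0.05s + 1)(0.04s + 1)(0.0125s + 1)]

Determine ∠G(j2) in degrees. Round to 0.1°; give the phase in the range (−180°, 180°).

At ω = 2 rad/s:
pole (1 + j2·0.05) = 1 + j0.1 → |·| ≈ 1.005, ∠ ≈ 5.71°
pole (1 + j2·0.04) = 1 + j0.08 → |·| ≈ 1.0032, ∠ ≈ 4.57°
pole (1 + j2·0.0125) = 1 + j0.025 → |·| ≈ 1.0003, ∠ ≈ 1.43°
∠G = (0°) − (5.71° + 4.57° + 1.43°) = -11.71°

-11.7°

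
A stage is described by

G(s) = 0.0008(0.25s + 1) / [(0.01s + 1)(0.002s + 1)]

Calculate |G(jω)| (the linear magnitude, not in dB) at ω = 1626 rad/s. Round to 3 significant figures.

At ω = 1626 rad/s:
zero (1 + j1626·0.25) = 1 + j406.5 → |·| ≈ 406.5, ∠ ≈ 89.86°
pole (1 + j1626·0.01) = 1 + j16.26 → |·| ≈ 16.291, ∠ ≈ 86.48°
pole (1 + j1626·0.002) = 1 + j3.252 → |·| ≈ 3.4023, ∠ ≈ 72.91°
|G| = 0.0008 · 406.5 / (16.291 · 3.4023) ≈ 0.0058672

0.00587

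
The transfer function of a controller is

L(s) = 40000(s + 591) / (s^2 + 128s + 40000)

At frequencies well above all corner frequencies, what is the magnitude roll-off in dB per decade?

-20 dB/decade

Each pole contributes −20 dB/decade at high frequency; each zero contributes +20 dB/decade.
Net: 1 zero(s) − 2 pole(s) → -20 dB/decade.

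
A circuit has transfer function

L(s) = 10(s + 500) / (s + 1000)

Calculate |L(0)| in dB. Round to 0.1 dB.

14.0 dB

L(0) = 10·500 / (1000) = 5
20 log₁₀(5) ≈ 13.98 dB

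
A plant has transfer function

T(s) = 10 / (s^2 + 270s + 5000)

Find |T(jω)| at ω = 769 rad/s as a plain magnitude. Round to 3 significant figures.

1.61e-05

Substitute s = j769:
Numerator: 10 = 10 + j0
Denominator: (j769)^2 + 270(j769) + 5000 = -586361 + j207630
|N| = √(10² + 0²) ≈ 10, ∠N ≈ 0.00°
|D| = √(586361² + 207630²) ≈ 6.2204e+05, ∠D ≈ 160.50°
|T| = 10 / 6.2204e+05 ≈ 1.6076e-05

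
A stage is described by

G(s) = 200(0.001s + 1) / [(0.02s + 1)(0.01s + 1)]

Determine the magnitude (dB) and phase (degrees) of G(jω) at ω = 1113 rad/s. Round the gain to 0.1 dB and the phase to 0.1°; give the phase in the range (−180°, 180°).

1.6 dB, -124.2°

At ω = 1113 rad/s:
zero (1 + j1113·0.001) = 1 + j1.113 → |·| ≈ 1.4963, ∠ ≈ 48.06°
pole (1 + j1113·0.02) = 1 + j22.26 → |·| ≈ 22.282, ∠ ≈ 87.43°
pole (1 + j1113·0.01) = 1 + j11.13 → |·| ≈ 11.175, ∠ ≈ 84.87°
|G| = 200 · 1.4963 / (22.282 · 11.175) ≈ 1.2018
Gain = 20 log₁₀(1.2018) ≈ 1.60 dB
∠G = (48.06°) − (87.43° + 84.87°) = -124.24°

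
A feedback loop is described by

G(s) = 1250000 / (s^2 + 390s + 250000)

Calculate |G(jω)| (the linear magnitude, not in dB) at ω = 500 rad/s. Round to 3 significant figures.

6.41

At s = jω = j500:
quadratic: (j500)² + 390·j500 + 250000 = 0 + j195000 → |·| ≈ 1.95e+05, ∠ ≈ 90.00°
|G| = 1250000 / 1.95e+05 ≈ 6.4103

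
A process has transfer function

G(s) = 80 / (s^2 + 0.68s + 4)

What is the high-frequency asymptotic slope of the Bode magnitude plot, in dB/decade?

-40 dB/decade

Each pole contributes −20 dB/decade at high frequency; each zero contributes +20 dB/decade.
Net: 0 zero(s) − 2 pole(s) → -40 dB/decade.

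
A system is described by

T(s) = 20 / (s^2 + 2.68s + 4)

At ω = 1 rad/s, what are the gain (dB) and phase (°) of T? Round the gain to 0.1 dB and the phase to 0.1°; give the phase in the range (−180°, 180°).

At s = jω = j1:
quadratic: (j1)² + 2.68·j1 + 4 = 3 + j2.68 → |·| ≈ 4.0227, ∠ ≈ 41.78°
|T| = 20 / 4.0227 ≈ 4.9718
Gain = 20 log₁₀(4.9718) ≈ 13.93 dB
∠T = 0.00° − 41.78° = -41.78°

13.9 dB, -41.8°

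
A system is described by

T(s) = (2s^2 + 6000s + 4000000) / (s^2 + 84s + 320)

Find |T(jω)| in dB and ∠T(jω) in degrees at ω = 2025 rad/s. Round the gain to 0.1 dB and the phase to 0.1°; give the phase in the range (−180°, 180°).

Substitute s = j2025:
Numerator: 2(j2025)^2 + 6000(j2025) + 4000000 = -4201250 + j12150000
Denominator: (j2025)^2 + 84(j2025) + 320 = -4100305 + j170100
|N| = √(4201250² + 12150000²) ≈ 1.2856e+07, ∠N ≈ 109.07°
|D| = √(4100305² + 170100²) ≈ 4.1038e+06, ∠D ≈ 177.62°
|T| = 1.2856e+07 / 4.1038e+06 ≈ 3.1327
Gain = 20 log₁₀(3.1327) ≈ 9.92 dB
∠T = 109.07° − 177.62° = -68.55°

9.9 dB, -68.6°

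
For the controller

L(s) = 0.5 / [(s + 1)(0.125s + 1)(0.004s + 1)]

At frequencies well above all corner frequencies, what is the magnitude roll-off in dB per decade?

-60 dB/decade

Each pole contributes −20 dB/decade at high frequency; each zero contributes +20 dB/decade.
Net: 0 zero(s) − 3 pole(s) → -60 dB/decade.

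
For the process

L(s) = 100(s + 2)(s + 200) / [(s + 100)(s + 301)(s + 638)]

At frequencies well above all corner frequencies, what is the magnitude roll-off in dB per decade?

Each pole contributes −20 dB/decade at high frequency; each zero contributes +20 dB/decade.
Net: 2 zero(s) − 3 pole(s) → -20 dB/decade.

-20 dB/decade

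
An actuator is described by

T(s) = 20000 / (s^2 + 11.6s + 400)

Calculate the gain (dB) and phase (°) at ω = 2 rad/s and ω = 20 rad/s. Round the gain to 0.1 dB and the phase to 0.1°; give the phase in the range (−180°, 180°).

At s = jω = j2:
quadratic: (j2)² + 11.6·j2 + 400 = 396 + j23.2 → |·| ≈ 396.68, ∠ ≈ 3.35°
|T| = 20000 / 396.68 ≈ 50.418
Gain = 20 log₁₀(50.418) ≈ 34.05 dB
∠T = 0.00° − 3.35° = -3.35°

At s = jω = j20:
quadratic: (j20)² + 11.6·j20 + 400 = 0 + j232 → |·| ≈ 232, ∠ ≈ 90.00°
|T| = 20000 / 232 ≈ 86.207
Gain = 20 log₁₀(86.207) ≈ 38.71 dB
∠T = 0.00° − 90.00° = -90.00°

ω = 2: 34.1 dB, -3.4°; ω = 20: 38.7 dB, -90.0°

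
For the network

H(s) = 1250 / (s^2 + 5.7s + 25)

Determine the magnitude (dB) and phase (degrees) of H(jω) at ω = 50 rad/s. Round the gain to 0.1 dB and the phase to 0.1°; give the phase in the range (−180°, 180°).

-6.0 dB, -173.4°

At s = jω = j50:
quadratic: (j50)² + 5.7·j50 + 25 = -2475 + j285 → |·| ≈ 2491.4, ∠ ≈ 173.43°
|H| = 1250 / 2491.4 ≈ 0.50173
Gain = 20 log₁₀(0.50173) ≈ -5.99 dB
∠H = 0.00° − 173.43° = -173.43°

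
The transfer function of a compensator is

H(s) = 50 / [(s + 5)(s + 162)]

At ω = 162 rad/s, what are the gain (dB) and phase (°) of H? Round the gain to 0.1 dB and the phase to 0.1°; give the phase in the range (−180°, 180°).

At s = jω = j162:
pole (s+5): 5 + j162 → |·| = √(5²+162²) = √26269 ≈ 162.08, ∠ = arctan(162/5) ≈ 88.23°
pole (s+162): 162 + j162 → |·| = √(162²+162²) = √52488 ≈ 229.1, ∠ = arctan(162/162) ≈ 45.00°
|H| = 50 / 37133 ≈ 0.0013465
Gain = 20 log₁₀(0.0013465) ≈ -57.42 dB
∠H = 0.00° − 133.23° = -133.23°

-57.4 dB, -133.2°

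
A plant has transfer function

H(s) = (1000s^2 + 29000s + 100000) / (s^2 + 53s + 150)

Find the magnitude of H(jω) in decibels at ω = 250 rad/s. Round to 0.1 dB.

Substitute s = j250:
Numerator: 1000(j250)^2 + 29000(j250) + 100000 = -62400000 + j7250000
Denominator: (j250)^2 + 53(j250) + 150 = -62350 + j13250
|N| = √(62400000² + 7250000²) ≈ 6.282e+07, ∠N ≈ 173.37°
|D| = √(62350² + 13250²) ≈ 63742, ∠D ≈ 168.00°
|H| = 6.282e+07 / 63742 ≈ 985.54
Gain = 20 log₁₀(985.54) ≈ 59.87 dB

59.9 dB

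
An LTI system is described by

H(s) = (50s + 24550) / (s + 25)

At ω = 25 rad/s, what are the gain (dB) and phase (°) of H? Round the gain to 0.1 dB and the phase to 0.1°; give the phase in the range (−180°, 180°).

Substitute s = j25:
Numerator: 50(j25) + 24550 = 24550 + j1250
Denominator: (j25) + 25 = 25 + j25
|N| = √(24550² + 1250²) ≈ 24582, ∠N ≈ 2.91°
|D| = √(25² + 25²) ≈ 35.355, ∠D ≈ 45.00°
|H| = 24582 / 35.355 ≈ 695.29
Gain = 20 log₁₀(695.29) ≈ 56.84 dB
∠H = 2.91° − 45.00° = -42.09°

56.8 dB, -42.1°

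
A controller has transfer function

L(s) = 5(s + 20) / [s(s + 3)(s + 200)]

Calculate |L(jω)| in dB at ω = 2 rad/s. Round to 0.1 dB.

-23.1 dB

At s = jω = j2:
zero (s+20): 20 + j2 → |·| = √(20²+2²) = √404 ≈ 20.1, ∠ = arctan(2/20) ≈ 5.71°
pole (s+3): 3 + j2 → |·| = √(3²+2²) = √13 ≈ 3.6056, ∠ = arctan(2/3) ≈ 33.69°
pole (s+200): 200 + j2 → |·| = √(200²+2²) = √40004 ≈ 200.01, ∠ = arctan(2/200) ≈ 0.57°
pole at origin: |s| = 2, ∠ = 90.00° (in denominator)
|L| = 5 · 20.1 / 1442.3 ≈ 0.06968
Gain = 20 log₁₀(0.06968) ≈ -23.14 dB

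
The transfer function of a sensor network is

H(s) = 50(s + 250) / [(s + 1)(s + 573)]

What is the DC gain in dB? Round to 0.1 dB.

H(0) = 50·250 / (1·573) ≈ 21.815
20 log₁₀(21.815) ≈ 26.78 dB

26.8 dB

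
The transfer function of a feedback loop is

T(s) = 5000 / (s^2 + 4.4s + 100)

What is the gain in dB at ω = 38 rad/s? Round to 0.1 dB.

11.3 dB

At s = jω = j38:
quadratic: (j38)² + 4.4·j38 + 100 = -1344 + j167.2 → |·| ≈ 1354.4, ∠ ≈ 172.91°
|T| = 5000 / 1354.4 ≈ 3.6917
Gain = 20 log₁₀(3.6917) ≈ 11.34 dB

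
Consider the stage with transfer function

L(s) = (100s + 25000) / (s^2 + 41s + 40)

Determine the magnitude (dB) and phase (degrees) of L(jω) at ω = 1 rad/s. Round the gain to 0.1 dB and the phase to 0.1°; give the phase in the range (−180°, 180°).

Substitute s = j1:
Numerator: 100(j1) + 25000 = 25000 + j100
Denominator: (j1)^2 + 41(j1) + 40 = 39 + j41
|N| = √(25000² + 100²) ≈ 25000, ∠N ≈ 0.23°
|D| = √(39² + 41²) ≈ 56.586, ∠D ≈ 46.43°
|L| = 25000 / 56.586 ≈ 441.81
Gain = 20 log₁₀(441.81) ≈ 52.90 dB
∠L = 0.23° − 46.43° = -46.20°

52.9 dB, -46.2°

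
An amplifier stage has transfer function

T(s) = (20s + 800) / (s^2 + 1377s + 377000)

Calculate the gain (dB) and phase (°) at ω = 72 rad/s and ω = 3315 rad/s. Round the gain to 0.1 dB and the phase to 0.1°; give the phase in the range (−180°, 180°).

ω = 72: -47.4 dB, 46.0°; ω = 3315: -44.8 dB, -67.4°

Substitute s = j72:
Numerator: 20(j72) + 800 = 800 + j1440
Denominator: (j72)^2 + 1377(j72) + 377000 = 371816 + j99144
|N| = √(800² + 1440²) ≈ 1647.3, ∠N ≈ 60.95°
|D| = √(371816² + 99144²) ≈ 3.8481e+05, ∠D ≈ 14.93°
|T| = 1647.3 / 3.8481e+05 ≈ 0.0042808
Gain = 20 log₁₀(0.0042808) ≈ -47.37 dB
∠T = 60.95° − 14.93° = 46.02°

Substitute s = j3315:
Numerator: 20(j3315) + 800 = 800 + j66300
Denominator: (j3315)^2 + 1377(j3315) + 377000 = -10612225 + j4564755
|N| = √(800² + 66300²) ≈ 66305, ∠N ≈ 89.31°
|D| = √(10612225² + 4564755²) ≈ 1.1552e+07, ∠D ≈ 156.73°
|T| = 66305 / 1.1552e+07 ≈ 0.0057397
Gain = 20 log₁₀(0.0057397) ≈ -44.82 dB
∠T = 89.31° − 156.73° = -67.42°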